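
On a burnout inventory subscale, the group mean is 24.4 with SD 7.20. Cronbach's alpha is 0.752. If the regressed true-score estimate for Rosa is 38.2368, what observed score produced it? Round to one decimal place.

42.8

T̂ = ρX + (1 − ρ)μ  ⇒  X = (T̂ − (1 − ρ)μ) / ρ
X = (38.2368 − 0.248 × 24.4) / 0.752 = (38.2368 − 6.0512) / 0.752 = 32.1856 / 0.752 = 42.800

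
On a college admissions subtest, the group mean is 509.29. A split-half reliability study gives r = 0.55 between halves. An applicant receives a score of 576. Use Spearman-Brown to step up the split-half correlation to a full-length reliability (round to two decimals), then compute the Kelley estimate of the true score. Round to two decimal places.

556.65

Spearman-Brown: ρ = 2r/(1 + r) = 2(0.55)/(1 + 0.55) = 1.100/1.55 = 0.7097 → 0.71
Kelley's formula gives T̂ = 0.71·576 + 0.29·509.29 = 408.96 + 147.6941 = 556.654.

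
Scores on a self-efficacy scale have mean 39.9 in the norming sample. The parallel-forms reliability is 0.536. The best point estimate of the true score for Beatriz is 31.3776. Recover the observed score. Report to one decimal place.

24.0

T̂ = ρX + (1 − ρ)μ  ⇒  X = (T̂ − (1 − ρ)μ) / ρ
X = (31.3776 − 0.464 × 39.9) / 0.536 = (31.3776 − 18.5136) / 0.536 = 12.8640 / 0.536 = 24.000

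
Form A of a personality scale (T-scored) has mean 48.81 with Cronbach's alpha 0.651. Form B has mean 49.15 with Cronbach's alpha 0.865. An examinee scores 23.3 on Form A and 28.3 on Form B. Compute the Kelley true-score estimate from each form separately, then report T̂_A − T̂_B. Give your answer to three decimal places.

T̂_A = 0.651(23.3) + 0.349(48.81) = 32.20299
T̂_B = 0.865(28.3) + 0.135(49.15) = 31.11475
T̂_A − T̂_B = 1.08824

1.088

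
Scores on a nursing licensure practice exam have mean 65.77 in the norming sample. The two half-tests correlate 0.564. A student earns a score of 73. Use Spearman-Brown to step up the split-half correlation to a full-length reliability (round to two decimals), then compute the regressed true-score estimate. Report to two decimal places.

Spearman-Brown: ρ = 2r/(1 + r) = 2(0.564)/(1 + 0.564) = 1.1280/1.564 = 0.7212 → 0.72
T̂ = 0.72(73) + 0.28(65.77) = 52.56 + 18.4156 = 70.976 → 70.98

70.98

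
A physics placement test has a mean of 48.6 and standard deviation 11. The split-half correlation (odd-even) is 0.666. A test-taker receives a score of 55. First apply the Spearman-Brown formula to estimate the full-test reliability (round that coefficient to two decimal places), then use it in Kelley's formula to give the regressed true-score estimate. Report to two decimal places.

53.72

Spearman-Brown: ρ = 2r/(1 + r) = 2(0.666)/(1 + 0.666) = 1.3320/1.666 = 0.7995 → 0.80
T̂ = 0.80(55) + 0.20(48.6) = 44.00 + 9.720 = 53.720 → 53.72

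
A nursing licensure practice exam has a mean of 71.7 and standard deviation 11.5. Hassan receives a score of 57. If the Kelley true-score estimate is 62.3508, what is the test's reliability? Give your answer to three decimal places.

T̂ = ρX + (1 − ρ)μ  ⇒  T̂ − μ = ρ(X − μ)
ρ = (T̂ − μ)/(X − μ) = (62.3508 − 71.7) / (57 − 71.7) = -9.3492 / -14.7 = 0.63600

0.636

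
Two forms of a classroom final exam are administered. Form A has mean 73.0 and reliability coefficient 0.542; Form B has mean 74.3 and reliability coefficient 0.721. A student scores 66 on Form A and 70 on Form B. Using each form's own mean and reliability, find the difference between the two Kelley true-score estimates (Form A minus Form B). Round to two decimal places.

T̂_A = 0.542(66) + 0.458(73.0) = 69.2060
T̂_B = 0.721(70) + 0.279(74.3) = 71.1997
T̂_A − T̂_B = -1.9937

-1.99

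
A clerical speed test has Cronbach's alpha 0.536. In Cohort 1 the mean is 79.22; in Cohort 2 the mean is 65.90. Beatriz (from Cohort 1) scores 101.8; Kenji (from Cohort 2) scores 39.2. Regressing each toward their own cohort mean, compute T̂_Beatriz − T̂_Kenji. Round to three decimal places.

39.734

T̂_Beatriz = 0.536(101.8) + 0.464(79.22) = 91.32288
T̂_Kenji = 0.536(39.2) + 0.464(65.90) = 51.58880
Difference = 91.32288 − 51.58880 = 39.73408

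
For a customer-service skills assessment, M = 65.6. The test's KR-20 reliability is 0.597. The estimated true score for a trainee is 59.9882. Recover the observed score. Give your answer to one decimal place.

56.2

T̂ = ρX + (1 − ρ)μ  ⇒  X = (T̂ − (1 − ρ)μ) / ρ
X = (59.9882 − 0.403 × 65.6) / 0.597 = (59.9882 − 26.4368) / 0.597 = 33.5514 / 0.597 = 56.200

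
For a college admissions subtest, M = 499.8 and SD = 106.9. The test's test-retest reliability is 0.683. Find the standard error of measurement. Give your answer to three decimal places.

60.188

SEM = SD · √(1 − ρ) = 106.9 × √0.317 = 106.9 × 0.5630 = 60.1876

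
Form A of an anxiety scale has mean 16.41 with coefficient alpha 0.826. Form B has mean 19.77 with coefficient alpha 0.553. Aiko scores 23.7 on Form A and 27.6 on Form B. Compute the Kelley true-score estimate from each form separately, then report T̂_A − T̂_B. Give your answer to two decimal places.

-1.67

T̂_A = 0.826(23.7) + 0.174(16.41) = 22.4315
T̂_B = 0.553(27.6) + 0.447(19.77) = 24.1000
T̂_A − T̂_B = -1.6684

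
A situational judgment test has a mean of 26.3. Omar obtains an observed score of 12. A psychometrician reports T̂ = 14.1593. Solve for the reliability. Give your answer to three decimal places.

0.849

T̂ = ρX + (1 − ρ)μ  ⇒  T̂ − μ = ρ(X − μ)
ρ = (T̂ − μ)/(X − μ) = (14.1593 − 26.3) / (12 − 26.3) = -12.1407 / -14.3 = 0.84900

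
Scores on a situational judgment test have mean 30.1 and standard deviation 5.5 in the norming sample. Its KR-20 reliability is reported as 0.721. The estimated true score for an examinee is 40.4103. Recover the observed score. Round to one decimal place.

T̂ = ρX + (1 − ρ)μ  ⇒  X = (T̂ − (1 − ρ)μ) / ρ
X = (40.4103 − 0.279 × 30.1) / 0.721 = (40.4103 − 8.3979) / 0.721 = 32.0124 / 0.721 = 44.400

44.4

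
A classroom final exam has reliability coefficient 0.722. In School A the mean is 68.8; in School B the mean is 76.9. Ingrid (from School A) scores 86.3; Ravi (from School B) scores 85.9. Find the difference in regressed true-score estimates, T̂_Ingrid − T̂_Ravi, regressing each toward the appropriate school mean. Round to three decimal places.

-1.963

T̂_Ingrid = 0.722(86.3) + 0.278(68.8) = 81.43500
T̂_Ravi = 0.722(85.9) + 0.278(76.9) = 83.39800
Difference = 81.43500 − 83.39800 = -1.96300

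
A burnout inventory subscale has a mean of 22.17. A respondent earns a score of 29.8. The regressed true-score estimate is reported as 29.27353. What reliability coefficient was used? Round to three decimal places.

T̂ = ρX + (1 − ρ)μ  ⇒  T̂ − μ = ρ(X − μ)
ρ = (T̂ − μ)/(X − μ) = (29.27353 − 22.17) / (29.8 − 22.17) = 7.10353 / 7.63 = 0.93100

0.931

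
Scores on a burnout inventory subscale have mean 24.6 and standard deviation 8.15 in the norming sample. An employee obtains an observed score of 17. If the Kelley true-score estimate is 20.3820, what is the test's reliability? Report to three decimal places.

0.555

T̂ = ρX + (1 − ρ)μ  ⇒  T̂ − μ = ρ(X − μ)
ρ = (T̂ − μ)/(X − μ) = (20.3820 − 24.6) / (17 − 24.6) = -4.2180 / -7.6 = 0.55500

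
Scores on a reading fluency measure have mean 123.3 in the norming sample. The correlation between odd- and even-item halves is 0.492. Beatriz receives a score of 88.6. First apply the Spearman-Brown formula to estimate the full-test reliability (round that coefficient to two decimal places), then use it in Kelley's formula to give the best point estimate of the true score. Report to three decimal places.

100.398

Spearman-Brown: ρ = 2r/(1 + r) = 2(0.492)/(1 + 0.492) = 0.9840/1.492 = 0.6595 → 0.66
Kelley's formula gives T̂ = 0.66·88.6 + 0.34·123.3 = 58.476 + 41.922 = 100.3980.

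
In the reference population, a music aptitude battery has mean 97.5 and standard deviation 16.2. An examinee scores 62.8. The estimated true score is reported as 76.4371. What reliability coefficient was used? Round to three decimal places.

0.607

T̂ = ρX + (1 − ρ)μ  ⇒  T̂ − μ = ρ(X − μ)
ρ = (T̂ − μ)/(X − μ) = (76.4371 − 97.5) / (62.8 − 97.5) = -21.0629 / -34.7 = 0.60700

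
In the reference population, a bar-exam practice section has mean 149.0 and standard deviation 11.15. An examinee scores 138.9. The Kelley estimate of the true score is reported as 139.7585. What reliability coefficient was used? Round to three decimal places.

T̂ = ρX + (1 − ρ)μ  ⇒  T̂ − μ = ρ(X − μ)
ρ = (T̂ − μ)/(X − μ) = (139.7585 − 149.0) / (138.9 − 149.0) = -9.2415 / -10.1 = 0.91500

0.915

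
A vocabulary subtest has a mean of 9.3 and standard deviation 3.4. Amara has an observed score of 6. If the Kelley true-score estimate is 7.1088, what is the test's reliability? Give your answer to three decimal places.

0.664

T̂ = ρX + (1 − ρ)μ  ⇒  T̂ − μ = ρ(X − μ)
ρ = (T̂ − μ)/(X − μ) = (7.1088 − 9.3) / (6 − 9.3) = -2.1912 / -3.3 = 0.66400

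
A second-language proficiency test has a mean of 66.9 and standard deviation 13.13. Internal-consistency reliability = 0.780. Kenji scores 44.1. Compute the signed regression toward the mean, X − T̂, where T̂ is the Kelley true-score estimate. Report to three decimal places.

-5.016

T̂ = ρX + (1 − ρ)μ
  = 0.780 × 44.1 + 0.220 × 66.9
  = 34.3980 + 14.7180
  = 49.11600
  ≈ 49.1160
X − T̂ = 44.1 − 49.1160 = -5.0160 → -5.016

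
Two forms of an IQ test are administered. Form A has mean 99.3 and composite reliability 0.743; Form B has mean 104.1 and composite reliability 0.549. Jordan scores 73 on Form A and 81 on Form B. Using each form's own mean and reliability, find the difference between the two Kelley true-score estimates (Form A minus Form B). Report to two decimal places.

T̂_A = 0.743(73) + 0.257(99.3) = 79.7591
T̂_B = 0.549(81) + 0.451(104.1) = 91.4181
T̂_A − T̂_B = -11.6590

-11.66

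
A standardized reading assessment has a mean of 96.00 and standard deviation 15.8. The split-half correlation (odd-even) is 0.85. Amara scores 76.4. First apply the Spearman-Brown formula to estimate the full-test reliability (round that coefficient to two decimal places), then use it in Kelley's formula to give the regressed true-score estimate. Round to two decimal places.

77.97

Spearman-Brown: ρ = 2r/(1 + r) = 2(0.85)/(1 + 0.85) = 1.700/1.85 = 0.9189 → 0.92
T̂ = 0.92(76.4) + 0.08(96.00) = 70.288 + 7.6800 = 77.968 → 77.97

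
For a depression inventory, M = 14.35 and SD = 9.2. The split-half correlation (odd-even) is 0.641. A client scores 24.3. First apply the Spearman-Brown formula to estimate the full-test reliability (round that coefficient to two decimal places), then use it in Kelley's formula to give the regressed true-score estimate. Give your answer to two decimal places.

22.11

Spearman-Brown: ρ = 2r/(1 + r) = 2(0.641)/(1 + 0.641) = 1.2820/1.641 = 0.7812 → 0.78
Kelley's formula gives T̂ = 0.78·24.3 + 0.22·14.35 = 18.954 + 3.1570 = 22.111.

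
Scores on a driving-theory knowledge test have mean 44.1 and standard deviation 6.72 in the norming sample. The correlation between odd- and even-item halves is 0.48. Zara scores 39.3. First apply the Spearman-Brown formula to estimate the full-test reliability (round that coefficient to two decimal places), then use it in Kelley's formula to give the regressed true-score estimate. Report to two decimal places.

Spearman-Brown: ρ = 2r/(1 + r) = 2(0.48)/(1 + 0.48) = 0.960/1.48 = 0.6486 → 0.65
T̂ = ρX + (1 − ρ)μ
  = 0.65 × 39.3 + 0.35 × 44.1
  = 25.545 + 15.435
  = 40.980
  ≈ 40.98

40.98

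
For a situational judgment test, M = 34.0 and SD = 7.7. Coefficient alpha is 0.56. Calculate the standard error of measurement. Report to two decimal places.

SEM = SD · √(1 − ρ) = 7.7 × √0.44 = 7.7 × 0.6633 = 5.108

5.11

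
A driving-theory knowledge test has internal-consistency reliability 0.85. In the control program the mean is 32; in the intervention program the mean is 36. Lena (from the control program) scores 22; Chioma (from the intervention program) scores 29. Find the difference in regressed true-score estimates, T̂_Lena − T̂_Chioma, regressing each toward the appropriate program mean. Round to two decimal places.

-6.55

T̂_Lena = 0.85(22) + 0.15(32) = 23.5000
T̂_Chioma = 0.85(29) + 0.15(36) = 30.0500
Difference = 23.5000 − 30.0500 = -6.5500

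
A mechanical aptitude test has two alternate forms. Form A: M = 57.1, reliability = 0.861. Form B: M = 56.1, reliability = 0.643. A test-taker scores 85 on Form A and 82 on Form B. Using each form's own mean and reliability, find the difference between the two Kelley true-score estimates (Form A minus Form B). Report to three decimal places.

8.368

T̂_A = 0.861(85) + 0.139(57.1) = 81.12190
T̂_B = 0.643(82) + 0.357(56.1) = 72.75370
T̂_A − T̂_B = 8.36820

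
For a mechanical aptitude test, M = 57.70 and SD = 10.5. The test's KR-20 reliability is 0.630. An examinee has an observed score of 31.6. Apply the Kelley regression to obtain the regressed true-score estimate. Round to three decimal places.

41.257

Weight the observed score by reliability and the mean by (1 − reliability): T̂ = 0.630·31.6 + 0.370·57.70 = 19.9080 + 21.34900 = 41.2570.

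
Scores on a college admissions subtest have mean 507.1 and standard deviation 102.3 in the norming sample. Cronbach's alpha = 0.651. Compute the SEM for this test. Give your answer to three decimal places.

SEM = SD · √(1 − ρ) = 102.3 × √0.349 = 102.3 × 0.5908 = 60.4350

60.435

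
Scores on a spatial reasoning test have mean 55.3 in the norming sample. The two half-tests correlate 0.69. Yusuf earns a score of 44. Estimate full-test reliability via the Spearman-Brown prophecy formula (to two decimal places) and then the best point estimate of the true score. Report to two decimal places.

Spearman-Brown: ρ = 2r/(1 + r) = 2(0.69)/(1 + 0.69) = 1.380/1.69 = 0.8166 → 0.82
Regress the observed score toward the mean by the unreliability: T̂ = 0.82·44 + 0.18·55.3 = 36.08 + 9.954 = 46.034.

46.03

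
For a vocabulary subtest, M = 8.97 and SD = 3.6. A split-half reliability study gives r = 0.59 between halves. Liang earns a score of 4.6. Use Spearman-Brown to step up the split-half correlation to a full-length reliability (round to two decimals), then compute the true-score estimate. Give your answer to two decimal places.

5.74

Spearman-Brown: ρ = 2r/(1 + r) = 2(0.59)/(1 + 0.59) = 1.180/1.59 = 0.7421 → 0.74
T̂ = ρX + (1 − ρ)μ
  = 0.74 × 4.6 + 0.26 × 8.97
  = 3.404 + 2.3322
  = 5.736
  ≈ 5.74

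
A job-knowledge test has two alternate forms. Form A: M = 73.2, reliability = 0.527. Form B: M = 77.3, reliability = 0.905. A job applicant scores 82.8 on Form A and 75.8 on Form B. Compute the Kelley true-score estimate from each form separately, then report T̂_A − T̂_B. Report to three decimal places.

T̂_A = 0.527(82.8) + 0.473(73.2) = 78.25920
T̂_B = 0.905(75.8) + 0.095(77.3) = 75.94250
T̂_A − T̂_B = 2.31670

2.317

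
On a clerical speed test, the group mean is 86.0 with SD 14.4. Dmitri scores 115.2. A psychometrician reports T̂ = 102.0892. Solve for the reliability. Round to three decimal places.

T̂ = ρX + (1 − ρ)μ  ⇒  T̂ − μ = ρ(X − μ)
ρ = (T̂ − μ)/(X − μ) = (102.0892 − 86.0) / (115.2 − 86.0) = 16.0892 / 29.2 = 0.55100

0.551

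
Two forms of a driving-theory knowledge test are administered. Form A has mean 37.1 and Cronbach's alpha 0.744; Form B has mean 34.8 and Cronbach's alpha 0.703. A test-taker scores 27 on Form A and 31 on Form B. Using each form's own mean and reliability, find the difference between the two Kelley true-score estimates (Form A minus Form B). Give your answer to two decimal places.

T̂_A = 0.744(27) + 0.256(37.1) = 29.5856
T̂_B = 0.703(31) + 0.297(34.8) = 32.1286
T̂_A − T̂_B = -2.5430

-2.54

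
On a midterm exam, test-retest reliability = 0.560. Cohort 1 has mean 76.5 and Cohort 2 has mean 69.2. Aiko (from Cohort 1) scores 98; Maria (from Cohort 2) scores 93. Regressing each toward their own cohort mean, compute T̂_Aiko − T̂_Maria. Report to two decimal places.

6.01

T̂_Aiko = 0.560(98) + 0.440(76.5) = 88.5400
T̂_Maria = 0.560(93) + 0.440(69.2) = 82.5280
Difference = 88.5400 − 82.5280 = 6.0120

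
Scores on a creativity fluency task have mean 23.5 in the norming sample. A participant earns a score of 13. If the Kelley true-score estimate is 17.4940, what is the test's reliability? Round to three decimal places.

0.572

T̂ = ρX + (1 − ρ)μ  ⇒  T̂ − μ = ρ(X − μ)
ρ = (T̂ − μ)/(X − μ) = (17.4940 − 23.5) / (13 − 23.5) = -6.0060 / -10.5 = 0.57200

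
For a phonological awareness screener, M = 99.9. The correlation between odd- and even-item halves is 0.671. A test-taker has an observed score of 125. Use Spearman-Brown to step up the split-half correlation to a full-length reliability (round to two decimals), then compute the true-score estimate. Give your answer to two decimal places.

119.98

Spearman-Brown: ρ = 2r/(1 + r) = 2(0.671)/(1 + 0.671) = 1.3420/1.671 = 0.8031 → 0.80
T̂ = ρX + (1 − ρ)μ
  = 0.80 × 125 + 0.20 × 99.9
  = 100.00 + 19.980
  = 119.980
  ≈ 119.98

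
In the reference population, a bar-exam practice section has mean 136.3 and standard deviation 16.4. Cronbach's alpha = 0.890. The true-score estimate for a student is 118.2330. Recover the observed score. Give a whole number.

116

T̂ = ρX + (1 − ρ)μ  ⇒  X = (T̂ − (1 − ρ)μ) / ρ
X = (118.2330 − 0.110 × 136.3) / 0.890 = (118.2330 − 14.9930) / 0.890 = 103.2400 / 0.890 = 116.00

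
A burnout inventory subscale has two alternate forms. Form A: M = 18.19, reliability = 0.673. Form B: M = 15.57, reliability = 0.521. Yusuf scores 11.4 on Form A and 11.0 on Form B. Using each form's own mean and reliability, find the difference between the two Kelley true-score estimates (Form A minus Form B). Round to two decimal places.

T̂_A = 0.673(11.4) + 0.327(18.19) = 13.6203
T̂_B = 0.521(11.0) + 0.479(15.57) = 13.1890
T̂_A − T̂_B = 0.4313

0.43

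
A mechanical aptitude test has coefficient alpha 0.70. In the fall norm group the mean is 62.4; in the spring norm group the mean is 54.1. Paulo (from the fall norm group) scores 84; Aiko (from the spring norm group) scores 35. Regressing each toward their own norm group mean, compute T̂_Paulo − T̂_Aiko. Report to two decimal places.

36.79

T̂_Paulo = 0.70(84) + 0.30(62.4) = 77.5200
T̂_Aiko = 0.70(35) + 0.30(54.1) = 40.7300
Difference = 77.5200 − 40.7300 = 36.7900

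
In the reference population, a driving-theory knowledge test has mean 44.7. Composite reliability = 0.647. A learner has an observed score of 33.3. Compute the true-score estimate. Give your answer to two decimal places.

T̂ = ρX + (1 − ρ)μ
  = 0.647 × 33.3 + 0.353 × 44.7
  = 21.5451 + 15.7791
  = 37.324
  ≈ 37.32

37.32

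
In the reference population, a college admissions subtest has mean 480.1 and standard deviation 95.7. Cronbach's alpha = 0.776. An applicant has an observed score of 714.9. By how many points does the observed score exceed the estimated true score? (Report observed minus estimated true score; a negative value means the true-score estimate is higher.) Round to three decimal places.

Regress the observed score toward the mean by the unreliability: T̂ = 0.776·714.9 + 0.224·480.1 = 554.7624 + 107.5424 = 662.30480.
X − T̂ = 714.9 − 662.3048 = 52.5952 → 52.595

52.595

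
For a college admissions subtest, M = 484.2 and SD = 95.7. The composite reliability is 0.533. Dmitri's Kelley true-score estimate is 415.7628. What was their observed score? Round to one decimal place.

355.8

T̂ = ρX + (1 − ρ)μ  ⇒  X = (T̂ − (1 − ρ)μ) / ρ
X = (415.7628 − 0.467 × 484.2) / 0.533 = (415.7628 − 226.1214) / 0.533 = 189.6414 / 0.533 = 355.800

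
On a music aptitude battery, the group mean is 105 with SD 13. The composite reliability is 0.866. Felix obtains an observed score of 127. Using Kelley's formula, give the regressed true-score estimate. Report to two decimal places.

T̂ = 0.866(127) + 0.134(105) = 109.982 + 14.070 = 124.052 → 124.05

124.05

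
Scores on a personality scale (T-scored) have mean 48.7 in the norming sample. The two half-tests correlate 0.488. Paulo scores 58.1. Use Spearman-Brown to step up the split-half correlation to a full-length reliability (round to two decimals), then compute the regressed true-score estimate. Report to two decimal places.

Spearman-Brown: ρ = 2r/(1 + r) = 2(0.488)/(1 + 0.488) = 0.9760/1.488 = 0.6559 → 0.66
T̂ = 0.66(58.1) + 0.34(48.7) = 38.346 + 16.558 = 54.904 → 54.90

54.90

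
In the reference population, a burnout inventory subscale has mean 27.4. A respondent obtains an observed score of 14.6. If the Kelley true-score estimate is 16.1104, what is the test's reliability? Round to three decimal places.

0.882

T̂ = ρX + (1 − ρ)μ  ⇒  T̂ − μ = ρ(X − μ)
ρ = (T̂ − μ)/(X − μ) = (16.1104 − 27.4) / (14.6 − 27.4) = -11.2896 / -12.8 = 0.88200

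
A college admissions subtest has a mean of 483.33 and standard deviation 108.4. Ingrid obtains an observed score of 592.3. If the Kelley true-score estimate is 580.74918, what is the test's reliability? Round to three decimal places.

0.894

T̂ = ρX + (1 − ρ)μ  ⇒  T̂ − μ = ρ(X − μ)
ρ = (T̂ − μ)/(X − μ) = (580.74918 − 483.33) / (592.3 − 483.33) = 97.41918 / 108.97 = 0.89400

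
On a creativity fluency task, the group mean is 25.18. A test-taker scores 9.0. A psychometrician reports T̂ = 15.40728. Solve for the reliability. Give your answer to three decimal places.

0.604

T̂ = ρX + (1 − ρ)μ  ⇒  T̂ − μ = ρ(X − μ)
ρ = (T̂ − μ)/(X − μ) = (15.40728 − 25.18) / (9.0 − 25.18) = -9.77272 / -16.18 = 0.60400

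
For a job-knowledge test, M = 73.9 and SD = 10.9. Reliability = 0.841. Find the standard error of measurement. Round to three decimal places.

SEM = SD · √(1 − ρ) = 10.9 × √0.159 = 10.9 × 0.3987 = 4.3464

4.346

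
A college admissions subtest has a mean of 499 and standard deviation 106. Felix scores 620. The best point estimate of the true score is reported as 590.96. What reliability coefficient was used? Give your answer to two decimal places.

T̂ = ρX + (1 − ρ)μ  ⇒  T̂ − μ = ρ(X − μ)
ρ = (T̂ − μ)/(X − μ) = (590.96 − 499) / (620 − 499) = 91.96 / 121.0 = 0.7600

0.76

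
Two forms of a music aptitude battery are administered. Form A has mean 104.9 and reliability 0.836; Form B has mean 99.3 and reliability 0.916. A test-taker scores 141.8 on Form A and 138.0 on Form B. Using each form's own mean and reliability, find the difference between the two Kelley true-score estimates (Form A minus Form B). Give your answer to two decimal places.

1.00

T̂_A = 0.836(141.8) + 0.164(104.9) = 135.7484
T̂_B = 0.916(138.0) + 0.084(99.3) = 134.7492
T̂_A − T̂_B = 0.9992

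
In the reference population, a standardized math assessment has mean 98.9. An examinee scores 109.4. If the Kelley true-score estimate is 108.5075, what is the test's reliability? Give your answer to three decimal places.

0.915

T̂ = ρX + (1 − ρ)μ  ⇒  T̂ − μ = ρ(X − μ)
ρ = (T̂ − μ)/(X − μ) = (108.5075 − 98.9) / (109.4 − 98.9) = 9.6075 / 10.5 = 0.91500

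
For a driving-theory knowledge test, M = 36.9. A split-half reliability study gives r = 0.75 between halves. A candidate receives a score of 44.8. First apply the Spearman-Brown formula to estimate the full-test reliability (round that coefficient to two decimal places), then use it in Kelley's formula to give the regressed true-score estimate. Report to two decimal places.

Spearman-Brown: ρ = 2r/(1 + r) = 2(0.75)/(1 + 0.75) = 1.500/1.75 = 0.8571 → 0.86
T̂ = ρX + (1 − ρ)μ
  = 0.86 × 44.8 + 0.14 × 36.9
  = 38.528 + 5.166
  = 43.694
  ≈ 43.69

43.69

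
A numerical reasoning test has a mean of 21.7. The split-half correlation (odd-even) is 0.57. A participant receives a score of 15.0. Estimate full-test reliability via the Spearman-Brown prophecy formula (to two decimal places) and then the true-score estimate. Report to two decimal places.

16.81

Spearman-Brown: ρ = 2r/(1 + r) = 2(0.57)/(1 + 0.57) = 1.140/1.57 = 0.7261 → 0.73
T̂ = 0.73(15.0) + 0.27(21.7) = 10.950 + 5.859 = 16.809 → 16.81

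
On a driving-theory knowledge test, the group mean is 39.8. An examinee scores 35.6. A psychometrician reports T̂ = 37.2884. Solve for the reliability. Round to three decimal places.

T̂ = ρX + (1 − ρ)μ  ⇒  T̂ − μ = ρ(X − μ)
ρ = (T̂ − μ)/(X − μ) = (37.2884 − 39.8) / (35.6 − 39.8) = -2.5116 / -4.2 = 0.59800

0.598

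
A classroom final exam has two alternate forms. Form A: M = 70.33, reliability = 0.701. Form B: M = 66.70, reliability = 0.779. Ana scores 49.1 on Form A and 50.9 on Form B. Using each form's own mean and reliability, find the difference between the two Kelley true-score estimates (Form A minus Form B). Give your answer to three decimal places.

T̂_A = 0.701(49.1) + 0.299(70.33) = 55.44777
T̂_B = 0.779(50.9) + 0.221(66.70) = 54.39180
T̂_A − T̂_B = 1.05597

1.056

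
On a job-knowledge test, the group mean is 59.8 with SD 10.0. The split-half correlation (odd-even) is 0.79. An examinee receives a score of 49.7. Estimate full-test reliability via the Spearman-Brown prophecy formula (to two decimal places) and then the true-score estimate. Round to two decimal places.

Spearman-Brown: ρ = 2r/(1 + r) = 2(0.79)/(1 + 0.79) = 1.580/1.79 = 0.8827 → 0.88
T̂ = ρX + (1 − ρ)μ
  = 0.88 × 49.7 + 0.12 × 59.8
  = 43.736 + 7.176
  = 50.912
  ≈ 50.91

50.91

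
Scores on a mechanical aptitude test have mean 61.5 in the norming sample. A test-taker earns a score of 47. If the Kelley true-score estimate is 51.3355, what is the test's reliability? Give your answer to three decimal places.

T̂ = ρX + (1 − ρ)μ  ⇒  T̂ − μ = ρ(X − μ)
ρ = (T̂ − μ)/(X − μ) = (51.3355 − 61.5) / (47 − 61.5) = -10.1645 / -14.5 = 0.70100

0.701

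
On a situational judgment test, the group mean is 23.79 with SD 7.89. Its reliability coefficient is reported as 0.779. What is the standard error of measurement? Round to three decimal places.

3.709

SEM = SD · √(1 − ρ) = 7.89 × √0.221 = 7.89 × 0.4701 = 3.7091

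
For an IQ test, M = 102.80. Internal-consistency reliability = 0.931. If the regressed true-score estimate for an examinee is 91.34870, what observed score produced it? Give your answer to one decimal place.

90.5

T̂ = ρX + (1 − ρ)μ  ⇒  X = (T̂ − (1 − ρ)μ) / ρ
X = (91.34870 − 0.069 × 102.80) / 0.931 = (91.34870 − 7.09320) / 0.931 = 84.25550 / 0.931 = 90.500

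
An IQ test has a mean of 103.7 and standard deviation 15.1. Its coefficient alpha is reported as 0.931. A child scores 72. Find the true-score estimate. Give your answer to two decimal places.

T̂ = ρX + (1 − ρ)μ
  = 0.931 × 72 + 0.069 × 103.7
  = 67.032 + 7.1553
  = 74.187
  ≈ 74.19

74.19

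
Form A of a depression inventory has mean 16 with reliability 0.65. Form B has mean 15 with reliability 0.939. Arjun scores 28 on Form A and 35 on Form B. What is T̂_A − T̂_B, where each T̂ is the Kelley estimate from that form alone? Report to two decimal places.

-9.98

T̂_A = 0.65(28) + 0.35(16) = 23.8000
T̂_B = 0.939(35) + 0.061(15) = 33.7800
T̂_A − T̂_B = -9.9800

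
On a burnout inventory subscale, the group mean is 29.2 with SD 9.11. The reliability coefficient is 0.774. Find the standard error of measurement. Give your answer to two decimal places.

4.33

SEM = SD · √(1 − ρ) = 9.11 × √0.226 = 9.11 × 0.4754 = 4.331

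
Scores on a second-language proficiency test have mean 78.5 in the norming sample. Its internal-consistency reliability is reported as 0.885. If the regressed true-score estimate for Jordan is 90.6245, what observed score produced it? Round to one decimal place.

T̂ = ρX + (1 − ρ)μ  ⇒  X = (T̂ − (1 − ρ)μ) / ρ
X = (90.6245 − 0.115 × 78.5) / 0.885 = (90.6245 − 9.0275) / 0.885 = 81.5970 / 0.885 = 92.200

92.2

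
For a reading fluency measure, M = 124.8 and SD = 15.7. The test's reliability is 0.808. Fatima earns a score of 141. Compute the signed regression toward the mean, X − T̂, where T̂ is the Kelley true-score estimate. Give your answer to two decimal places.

T̂ = 0.808(141) + 0.192(124.8) = 113.928 + 23.9616 = 137.8896 → 137.890
X − T̂ = 141 − 137.890 = 3.110 → 3.11

3.11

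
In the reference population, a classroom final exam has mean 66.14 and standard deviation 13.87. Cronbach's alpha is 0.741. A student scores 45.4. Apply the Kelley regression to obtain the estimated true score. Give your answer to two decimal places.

50.77

Weight the observed score by reliability and the mean by (1 − reliability): T̂ = 0.741·45.4 + 0.259·66.14 = 33.6414 + 17.13026 = 50.772.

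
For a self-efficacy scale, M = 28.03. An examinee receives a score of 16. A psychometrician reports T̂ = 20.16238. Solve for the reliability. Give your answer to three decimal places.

T̂ = ρX + (1 − ρ)μ  ⇒  T̂ − μ = ρ(X − μ)
ρ = (T̂ − μ)/(X − μ) = (20.16238 − 28.03) / (16 − 28.03) = -7.86762 / -12.03 = 0.65400

0.654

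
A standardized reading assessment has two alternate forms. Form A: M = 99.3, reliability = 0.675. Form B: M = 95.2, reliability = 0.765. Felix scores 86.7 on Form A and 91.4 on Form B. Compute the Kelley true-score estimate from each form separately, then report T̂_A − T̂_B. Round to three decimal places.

-1.498

T̂_A = 0.675(86.7) + 0.325(99.3) = 90.79500
T̂_B = 0.765(91.4) + 0.235(95.2) = 92.29300
T̂_A − T̂_B = -1.49800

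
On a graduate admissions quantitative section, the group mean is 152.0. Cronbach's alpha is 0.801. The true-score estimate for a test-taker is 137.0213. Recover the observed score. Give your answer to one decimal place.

T̂ = ρX + (1 − ρ)μ  ⇒  X = (T̂ − (1 − ρ)μ) / ρ
X = (137.0213 − 0.199 × 152.0) / 0.801 = (137.0213 − 30.2480) / 0.801 = 106.7733 / 0.801 = 133.300

133.3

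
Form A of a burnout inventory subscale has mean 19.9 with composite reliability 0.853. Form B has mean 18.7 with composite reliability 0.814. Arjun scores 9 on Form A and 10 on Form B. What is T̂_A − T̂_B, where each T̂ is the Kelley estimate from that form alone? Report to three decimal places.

T̂_A = 0.853(9) + 0.147(19.9) = 10.60230
T̂_B = 0.814(10) + 0.186(18.7) = 11.61820
T̂_A − T̂_B = -1.01590

-1.016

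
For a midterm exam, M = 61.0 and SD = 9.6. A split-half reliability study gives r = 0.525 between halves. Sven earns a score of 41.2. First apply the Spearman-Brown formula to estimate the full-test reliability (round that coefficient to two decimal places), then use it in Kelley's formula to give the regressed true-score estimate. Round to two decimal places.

47.34

Spearman-Brown: ρ = 2r/(1 + r) = 2(0.525)/(1 + 0.525) = 1.0500/1.525 = 0.6885 → 0.69
Regress the observed score toward the mean by the unreliability: T̂ = 0.69·41.2 + 0.31·61.0 = 28.428 + 18.910 = 47.338.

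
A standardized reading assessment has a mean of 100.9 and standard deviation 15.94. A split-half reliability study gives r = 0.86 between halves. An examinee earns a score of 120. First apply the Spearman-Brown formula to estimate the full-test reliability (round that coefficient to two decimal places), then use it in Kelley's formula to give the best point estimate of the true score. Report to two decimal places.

118.47

Spearman-Brown: ρ = 2r/(1 + r) = 2(0.86)/(1 + 0.86) = 1.720/1.86 = 0.9247 → 0.92
T̂ = 0.92(120) + 0.08(100.9) = 110.40 + 8.072 = 118.472 → 118.47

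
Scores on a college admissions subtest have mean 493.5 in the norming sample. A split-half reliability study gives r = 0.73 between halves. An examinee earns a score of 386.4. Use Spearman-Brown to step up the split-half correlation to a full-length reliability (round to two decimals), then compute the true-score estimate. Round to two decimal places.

403.54

Spearman-Brown: ρ = 2r/(1 + r) = 2(0.73)/(1 + 0.73) = 1.460/1.73 = 0.8439 → 0.84
Regress the observed score toward the mean by the unreliability: T̂ = 0.84·386.4 + 0.16·493.5 = 324.576 + 78.960 = 403.536.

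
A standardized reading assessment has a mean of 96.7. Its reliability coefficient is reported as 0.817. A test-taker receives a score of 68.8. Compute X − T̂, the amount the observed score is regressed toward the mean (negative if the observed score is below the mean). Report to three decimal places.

-5.106

T̂ = ρX + (1 − ρ)μ
  = 0.817 × 68.8 + 0.183 × 96.7
  = 56.2096 + 17.6961
  = 73.90570
  ≈ 73.9057
X − T̂ = 68.8 − 73.9057 = -5.1057 → -5.106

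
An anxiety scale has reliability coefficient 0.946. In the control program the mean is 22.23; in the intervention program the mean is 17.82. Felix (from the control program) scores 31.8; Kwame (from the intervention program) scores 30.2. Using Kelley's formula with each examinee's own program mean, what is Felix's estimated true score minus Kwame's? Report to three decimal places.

1.752

T̂_Felix = 0.946(31.8) + 0.054(22.23) = 31.28322
T̂_Kwame = 0.946(30.2) + 0.054(17.82) = 29.53148
Difference = 31.28322 − 29.53148 = 1.75174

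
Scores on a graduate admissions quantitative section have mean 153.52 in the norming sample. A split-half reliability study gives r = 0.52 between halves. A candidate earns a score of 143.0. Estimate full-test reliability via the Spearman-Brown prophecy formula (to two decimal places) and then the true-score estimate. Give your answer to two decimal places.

Spearman-Brown: ρ = 2r/(1 + r) = 2(0.52)/(1 + 0.52) = 1.040/1.52 = 0.6842 → 0.68
T̂ = 0.68(143.0) + 0.32(153.52) = 97.240 + 49.1264 = 146.366 → 146.37

146.37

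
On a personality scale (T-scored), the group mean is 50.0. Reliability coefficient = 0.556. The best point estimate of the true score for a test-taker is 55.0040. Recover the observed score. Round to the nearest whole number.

59

T̂ = ρX + (1 − ρ)μ  ⇒  X = (T̂ − (1 − ρ)μ) / ρ
X = (55.0040 − 0.444 × 50.0) / 0.556 = (55.0040 − 22.2000) / 0.556 = 32.8040 / 0.556 = 59.00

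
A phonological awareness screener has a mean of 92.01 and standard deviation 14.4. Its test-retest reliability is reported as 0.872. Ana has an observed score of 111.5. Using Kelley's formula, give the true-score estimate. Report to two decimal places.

Regress the observed score toward the mean by the unreliability: T̂ = 0.872·111.5 + 0.128·92.01 = 97.2280 + 11.77728 = 109.005.

109.01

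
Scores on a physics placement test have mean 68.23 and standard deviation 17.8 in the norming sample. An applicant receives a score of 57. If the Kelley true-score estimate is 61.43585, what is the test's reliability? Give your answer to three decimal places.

0.605

T̂ = ρX + (1 − ρ)μ  ⇒  T̂ − μ = ρ(X − μ)
ρ = (T̂ − μ)/(X − μ) = (61.43585 − 68.23) / (57 − 68.23) = -6.79415 / -11.23 = 0.60500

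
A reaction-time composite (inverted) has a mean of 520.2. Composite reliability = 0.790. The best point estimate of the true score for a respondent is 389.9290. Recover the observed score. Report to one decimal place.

T̂ = ρX + (1 − ρ)μ  ⇒  X = (T̂ − (1 − ρ)μ) / ρ
X = (389.9290 − 0.210 × 520.2) / 0.790 = (389.9290 − 109.2420) / 0.790 = 280.6870 / 0.790 = 355.300

355.3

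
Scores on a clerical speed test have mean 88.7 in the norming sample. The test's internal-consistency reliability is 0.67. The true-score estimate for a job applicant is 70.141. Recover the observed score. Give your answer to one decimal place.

T̂ = ρX + (1 − ρ)μ  ⇒  X = (T̂ − (1 − ρ)μ) / ρ
X = (70.141 − 0.33 × 88.7) / 0.67 = (70.141 − 29.271) / 0.67 = 40.870 / 0.67 = 61.000

61.0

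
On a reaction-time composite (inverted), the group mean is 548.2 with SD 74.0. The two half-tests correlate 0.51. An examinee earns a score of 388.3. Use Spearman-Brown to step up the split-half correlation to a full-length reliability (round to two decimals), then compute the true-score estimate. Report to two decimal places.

Spearman-Brown: ρ = 2r/(1 + r) = 2(0.51)/(1 + 0.51) = 1.020/1.51 = 0.6755 → 0.68
Regress the observed score toward the mean by the unreliability: T̂ = 0.68·388.3 + 0.32·548.2 = 264.044 + 175.424 = 439.468.

439.47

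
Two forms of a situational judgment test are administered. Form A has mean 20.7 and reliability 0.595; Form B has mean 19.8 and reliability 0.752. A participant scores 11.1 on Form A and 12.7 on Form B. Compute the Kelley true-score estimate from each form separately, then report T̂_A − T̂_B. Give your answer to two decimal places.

0.53

T̂_A = 0.595(11.1) + 0.405(20.7) = 14.9880
T̂_B = 0.752(12.7) + 0.248(19.8) = 14.4608
T̂_A − T̂_B = 0.5272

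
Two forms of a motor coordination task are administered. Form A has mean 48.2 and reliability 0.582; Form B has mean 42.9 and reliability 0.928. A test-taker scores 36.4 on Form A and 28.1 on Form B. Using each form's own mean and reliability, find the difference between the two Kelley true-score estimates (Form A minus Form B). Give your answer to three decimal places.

T̂_A = 0.582(36.4) + 0.418(48.2) = 41.33240
T̂_B = 0.928(28.1) + 0.072(42.9) = 29.16560
T̂_A − T̂_B = 12.16680

12.167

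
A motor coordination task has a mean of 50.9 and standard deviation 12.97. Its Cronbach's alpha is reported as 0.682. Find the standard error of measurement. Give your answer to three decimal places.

7.314

SEM = SD · √(1 − ρ) = 12.97 × √0.318 = 12.97 × 0.5639 = 7.3140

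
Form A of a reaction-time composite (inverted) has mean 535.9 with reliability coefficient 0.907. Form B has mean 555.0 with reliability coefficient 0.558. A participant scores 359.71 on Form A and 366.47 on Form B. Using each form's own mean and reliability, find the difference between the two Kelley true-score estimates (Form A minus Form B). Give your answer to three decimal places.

-73.705

T̂_A = 0.907(359.71) + 0.093(535.9) = 376.09567
T̂_B = 0.558(366.47) + 0.442(555.0) = 449.80026
T̂_A − T̂_B = -73.70459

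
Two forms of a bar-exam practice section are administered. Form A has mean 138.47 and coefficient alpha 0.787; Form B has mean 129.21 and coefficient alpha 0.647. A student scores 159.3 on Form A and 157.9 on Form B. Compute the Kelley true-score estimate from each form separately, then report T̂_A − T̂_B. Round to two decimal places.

T̂_A = 0.787(159.3) + 0.213(138.47) = 154.8632
T̂_B = 0.647(157.9) + 0.353(129.21) = 147.7724
T̂_A − T̂_B = 7.0908

7.09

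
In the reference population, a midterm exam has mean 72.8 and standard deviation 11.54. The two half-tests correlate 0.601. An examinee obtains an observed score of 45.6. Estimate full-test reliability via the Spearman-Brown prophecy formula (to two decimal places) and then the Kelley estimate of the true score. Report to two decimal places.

Spearman-Brown: ρ = 2r/(1 + r) = 2(0.601)/(1 + 0.601) = 1.2020/1.601 = 0.7508 → 0.75
Kelley's formula gives T̂ = 0.75·45.6 + 0.25·72.8 = 34.200 + 18.200 = 52.400.

52.40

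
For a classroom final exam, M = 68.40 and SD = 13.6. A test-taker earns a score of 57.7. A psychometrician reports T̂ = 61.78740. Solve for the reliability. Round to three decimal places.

0.618

T̂ = ρX + (1 − ρ)μ  ⇒  T̂ − μ = ρ(X − μ)
ρ = (T̂ − μ)/(X − μ) = (61.78740 − 68.40) / (57.7 − 68.40) = -6.61260 / -10.70 = 0.61800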